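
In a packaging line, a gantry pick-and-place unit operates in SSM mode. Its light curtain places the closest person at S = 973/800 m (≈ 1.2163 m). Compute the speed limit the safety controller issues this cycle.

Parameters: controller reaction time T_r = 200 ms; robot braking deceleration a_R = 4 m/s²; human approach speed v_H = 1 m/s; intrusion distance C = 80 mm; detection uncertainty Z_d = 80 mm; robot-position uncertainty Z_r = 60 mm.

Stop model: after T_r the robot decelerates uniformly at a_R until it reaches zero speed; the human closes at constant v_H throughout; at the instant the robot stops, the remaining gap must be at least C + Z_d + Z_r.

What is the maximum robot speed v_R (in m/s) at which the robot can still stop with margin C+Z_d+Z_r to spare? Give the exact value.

at the boundary: (1/8)·v² + (9/20)·v + (-637/800) = 0
  disc = (9/20)² − 4·(1/8)·(-637/800) = 961/1600 ; √disc = 31/40
  v_R = (−(9/20) + 31/40) / (2·(1/8)) = 13/10 m/s
check:
T_s = v_R/a_R = (13/10)/4 = 0.3250 s
robot covers v_R·T_r = 1.3000·0.2000 = 0.2600 m before braking
braking distance = 1.3000²/(2·4.0000) = 0.2112 m
person approaches 1.0000·(0.2000+0.3250) = 0.5250 m
residual clearance needed = 0.0800+0.0800+0.0600 = 0.2200 m
sum ≈ 0.2600+0.2112+0.5250+0.2200 ≈ 1.2163 m = S ✓

v_R_max = 13/10 m/s = 1.3000 m/s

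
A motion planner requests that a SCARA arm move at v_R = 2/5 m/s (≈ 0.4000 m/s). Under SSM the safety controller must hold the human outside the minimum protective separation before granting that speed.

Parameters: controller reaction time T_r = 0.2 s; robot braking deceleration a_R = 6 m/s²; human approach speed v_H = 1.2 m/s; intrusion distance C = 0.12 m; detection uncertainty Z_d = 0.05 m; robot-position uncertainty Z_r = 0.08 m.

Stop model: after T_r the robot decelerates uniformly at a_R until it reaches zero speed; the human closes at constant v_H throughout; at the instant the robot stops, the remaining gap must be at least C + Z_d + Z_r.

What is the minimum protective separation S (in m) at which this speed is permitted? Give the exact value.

T_s = v_R/a_R = (2/5)/6 = 0.0667 s
reaction-phase robot travel = 0.4000·0.2000 = 0.0800 m
robot covers 0.4000·0.0667 − ½·6.0000·0.0667² = 0.0133 m while stopping
human closes 1.2000·0.2667 = 0.3200 m
C+Z_d+Z_r = 0.1200+0.0500+0.0800 = 0.2500 m
S_min ≈ 0.0800+0.0133+0.3200+0.2500  ⇒  S_min = 199/300 m

S_min = 199/300 m = 0.6633 m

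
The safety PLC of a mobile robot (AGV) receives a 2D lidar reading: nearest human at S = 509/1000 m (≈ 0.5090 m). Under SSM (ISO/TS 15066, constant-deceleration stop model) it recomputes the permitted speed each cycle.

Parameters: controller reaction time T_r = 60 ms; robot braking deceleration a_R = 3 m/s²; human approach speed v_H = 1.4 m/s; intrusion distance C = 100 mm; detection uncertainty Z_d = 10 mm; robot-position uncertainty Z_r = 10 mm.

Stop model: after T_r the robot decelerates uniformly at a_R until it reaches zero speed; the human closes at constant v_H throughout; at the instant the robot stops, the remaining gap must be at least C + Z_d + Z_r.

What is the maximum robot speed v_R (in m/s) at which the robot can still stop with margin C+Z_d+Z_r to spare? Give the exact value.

v_R_max = 1/2 m/s = 0.5000 m/s

collect terms ⇒ (1/6)·v_R² + (79/150)·v_R + (-61/200) = 0
  disc = (79/150)² − 4·(1/6)·(-61/200) = 2704/5625 ; √disc = 52/75
  v_R = (−(79/150) + 52/75) / (2·(1/6)) = 1/2 m/s
check:
braking lasts T_s = (1/2)/3 = 0.1667 s
robot in T_r: 0.5000·0.0600 = 0.0300 m
braking distance = 0.5000²/(2·3.0000) = 0.0417 m
human closes 1.4000·0.2267 = 0.3173 m
C+Z_d+Z_r = 0.1000+0.0100+0.0100 = 0.1200 m
sum ≈ 0.0300+0.0417+0.3173+0.1200 ≈ 0.5090 m = S ✓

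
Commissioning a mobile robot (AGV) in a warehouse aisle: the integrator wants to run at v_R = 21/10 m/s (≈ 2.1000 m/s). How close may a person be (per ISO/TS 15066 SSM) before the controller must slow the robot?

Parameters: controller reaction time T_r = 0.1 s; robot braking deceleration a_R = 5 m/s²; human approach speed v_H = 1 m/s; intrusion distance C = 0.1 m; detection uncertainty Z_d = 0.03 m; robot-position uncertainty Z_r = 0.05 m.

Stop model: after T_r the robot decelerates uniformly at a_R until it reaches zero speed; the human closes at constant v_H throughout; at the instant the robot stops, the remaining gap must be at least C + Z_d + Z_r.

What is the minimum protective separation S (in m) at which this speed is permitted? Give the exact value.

braking lasts T_s = (21/10)/5 = 0.4200 s
robot in T_r: 2.1000·0.1000 = 0.2100 m
robot under decel: 2.1000²/(2·5.0000) = 0.4410 m
human closes 1.0000·0.5200 = 0.5200 m
C+Z_d+Z_r = 0.1000+0.0300+0.0500 = 0.1800 m
S_min ≈ 0.2100+0.4410+0.5200+0.1800  ⇒  S_min = 1351/1000 m

S_min = 1351/1000 m = 1.3510 m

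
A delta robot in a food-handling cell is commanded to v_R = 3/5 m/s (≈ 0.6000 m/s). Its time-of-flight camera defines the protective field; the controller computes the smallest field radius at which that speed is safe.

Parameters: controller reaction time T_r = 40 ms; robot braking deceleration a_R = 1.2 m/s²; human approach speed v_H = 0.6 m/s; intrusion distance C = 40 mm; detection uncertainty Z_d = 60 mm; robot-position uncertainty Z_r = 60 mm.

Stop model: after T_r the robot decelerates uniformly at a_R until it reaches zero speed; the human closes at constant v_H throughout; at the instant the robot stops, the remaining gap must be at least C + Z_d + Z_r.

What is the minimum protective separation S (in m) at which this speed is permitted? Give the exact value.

S_min = 329/500 m = 0.6580 m

braking lasts T_s = (3/5)/(6/5) = 0.5000 s
robot covers v_R·T_r = 0.6000·0.0400 = 0.0240 m before braking
robot covers 0.6000·0.5000 − ½·1.2000·0.5000² = 0.1500 m while stopping
human over T_r+T_s: 0.6000·(0.0400+0.5000) = 0.3240 m
residual clearance needed = 0.0400+0.0600+0.0600 = 0.1600 m
S_min ≈ 0.0240+0.1500+0.3240+0.1600  ⇒  S_min = 329/500 m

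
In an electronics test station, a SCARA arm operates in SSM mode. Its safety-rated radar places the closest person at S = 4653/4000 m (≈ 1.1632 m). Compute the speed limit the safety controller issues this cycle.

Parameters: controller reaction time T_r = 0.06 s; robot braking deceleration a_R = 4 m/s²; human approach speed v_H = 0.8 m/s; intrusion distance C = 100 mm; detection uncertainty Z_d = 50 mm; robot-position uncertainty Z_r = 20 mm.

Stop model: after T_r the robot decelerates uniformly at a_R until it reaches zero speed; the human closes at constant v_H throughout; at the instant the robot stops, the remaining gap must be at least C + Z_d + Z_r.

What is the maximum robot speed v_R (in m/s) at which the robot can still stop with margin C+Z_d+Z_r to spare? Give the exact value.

v_R_max = 19/10 m/s = 1.9000 m/s

collect terms ⇒ (1/8)·v_R² + (13/50)·v_R + (-3781/4000) = 0
  disc = (13/50)² − 4·(1/8)·(-3781/4000) = 21609/40000 ; √disc = 147/200
  v_R = (−(13/50) + 147/200) / (2·(1/8)) = 19/10 m/s
check:
stop time T_s = (19/10)/4 = 0.4750 s
robot covers v_R·T_r = 1.9000·0.0600 = 0.1140 m before braking
robot covers 1.9000·0.4750 − ½·4.0000·0.4750² = 0.4512 m while stopping
person approaches 0.8000·(0.0600+0.4750) = 0.4280 m
C+Z_d+Z_r = 0.1000+0.0500+0.0200 = 0.1700 m
sum ≈ 0.1140+0.4512+0.4280+0.1700 ≈ 1.1632 m = S ✓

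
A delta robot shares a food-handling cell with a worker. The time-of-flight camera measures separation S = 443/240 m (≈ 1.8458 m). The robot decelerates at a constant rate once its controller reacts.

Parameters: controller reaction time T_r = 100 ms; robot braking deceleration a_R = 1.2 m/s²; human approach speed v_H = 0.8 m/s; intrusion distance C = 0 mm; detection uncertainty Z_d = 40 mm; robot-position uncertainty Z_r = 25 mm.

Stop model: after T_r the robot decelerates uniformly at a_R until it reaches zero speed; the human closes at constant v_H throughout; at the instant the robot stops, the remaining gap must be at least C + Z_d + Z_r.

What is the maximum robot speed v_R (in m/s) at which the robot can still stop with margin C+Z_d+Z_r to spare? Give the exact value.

quadratic (5/12)·v² + (23/30)·v + (-2041/1200) = 0
  disc = (23/30)² − 4·(5/12)·(-2041/1200) = 1369/400 ; √disc = 37/20
  v_R = (−(23/30) + 37/20) / (2·(5/12)) = 13/10 m/s
check:
T_s = v_R/a_R = (13/10)/(6/5) = 1.0833 s
reaction-phase robot travel = 1.3000·0.1000 = 0.1300 m
robot covers 1.3000·1.0833 − ½·1.2000·1.0833² = 0.7042 m while stopping
human over T_r+T_s: 0.8000·(0.1000+1.0833) = 0.9467 m
C+Z_d+Z_r = 0.0000+0.0400+0.0250 = 0.0650 m
sum ≈ 0.1300+0.7042+0.9467+0.0650 ≈ 1.8458 m = S ✓

v_R_max = 13/10 m/s = 1.3000 m/s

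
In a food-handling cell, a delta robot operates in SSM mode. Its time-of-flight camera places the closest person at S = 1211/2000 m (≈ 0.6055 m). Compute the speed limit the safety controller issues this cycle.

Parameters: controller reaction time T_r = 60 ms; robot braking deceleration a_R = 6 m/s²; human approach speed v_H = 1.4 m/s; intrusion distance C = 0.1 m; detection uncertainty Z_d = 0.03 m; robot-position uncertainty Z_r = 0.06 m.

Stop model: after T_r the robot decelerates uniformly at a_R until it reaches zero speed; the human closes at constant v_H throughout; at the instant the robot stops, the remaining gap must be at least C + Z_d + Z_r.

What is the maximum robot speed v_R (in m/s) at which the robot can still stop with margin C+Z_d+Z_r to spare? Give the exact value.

at the boundary: (1/12)·v² + (22/75)·v + (-663/2000) = 0
  disc = (22/75)² − 4·(1/12)·(-663/2000) = 17689/90000 ; √disc = 133/300
  v_R = (−(22/75) + 133/300) / (2·(1/12)) = 9/10 m/s
check:
T_s = v_R/a_R = (9/10)/6 = 0.1500 s
robot in T_r: 0.9000·0.0600 = 0.0540 m
robot covers 0.9000·0.1500 − ½·6.0000·0.1500² = 0.0675 m while stopping
human over T_r+T_s: 1.4000·(0.0600+0.1500) = 0.2940 m
C+Z_d+Z_r = 0.1000+0.0300+0.0600 = 0.1900 m
sum ≈ 0.0540+0.0675+0.2940+0.1900 ≈ 0.6055 m = S ✓

v_R_max = 9/10 m/s = 0.9000 m/s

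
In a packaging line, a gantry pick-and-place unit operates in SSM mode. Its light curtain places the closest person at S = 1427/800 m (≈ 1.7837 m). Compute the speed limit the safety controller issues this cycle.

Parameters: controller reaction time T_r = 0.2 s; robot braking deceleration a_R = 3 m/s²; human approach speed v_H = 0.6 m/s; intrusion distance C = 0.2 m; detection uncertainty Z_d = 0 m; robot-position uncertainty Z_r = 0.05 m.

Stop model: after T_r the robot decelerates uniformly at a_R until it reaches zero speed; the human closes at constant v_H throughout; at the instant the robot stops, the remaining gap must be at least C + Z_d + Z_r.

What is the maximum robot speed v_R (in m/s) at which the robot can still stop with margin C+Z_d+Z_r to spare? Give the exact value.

v_R_max = 39/20 m/s = 1.9500 m/s

at the boundary: (1/6)·v² + (2/5)·v + (-1131/800) = 0
  disc = (2/5)² − 4·(1/6)·(-1131/800) = 441/400 ; √disc = 21/20
  v_R = (−(2/5) + 21/20) / (2·(1/6)) = 39/20 m/s
check:
stop time T_s = (39/20)/3 = 0.6500 s
robot in T_r: 1.9500·0.2000 = 0.3900 m
robot covers 1.9500·0.6500 − ½·3.0000·0.6500² = 0.6338 m while stopping
human closes 0.6000·0.8500 = 0.5100 m
C+Z_d+Z_r = 0.2000+0.0000+0.0500 = 0.2500 m
sum ≈ 0.3900+0.6338+0.5100+0.2500 ≈ 1.7837 m = S ✓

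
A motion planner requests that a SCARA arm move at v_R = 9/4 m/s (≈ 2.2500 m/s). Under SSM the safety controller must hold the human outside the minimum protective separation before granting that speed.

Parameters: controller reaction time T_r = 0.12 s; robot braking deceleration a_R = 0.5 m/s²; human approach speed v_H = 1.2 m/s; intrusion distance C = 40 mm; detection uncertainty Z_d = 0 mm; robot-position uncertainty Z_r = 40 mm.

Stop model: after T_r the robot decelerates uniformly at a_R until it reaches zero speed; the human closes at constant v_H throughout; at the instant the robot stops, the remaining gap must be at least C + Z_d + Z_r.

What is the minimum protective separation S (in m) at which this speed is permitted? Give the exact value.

S_min = 21913/2000 m = 10.9565 m

braking lasts T_s = (9/4)/(1/2) = 4.5000 s
reaction-phase robot travel = 2.2500·0.1200 = 0.2700 m
robot covers 2.2500·4.5000 − ½·0.5000·4.5000² = 5.0625 m while stopping
person approaches 1.2000·(0.1200+4.5000) = 5.5440 m
margins: 0.0400+0.0000+0.0400 = 0.0800 m
S_min ≈ 0.2700+5.0625+5.5440+0.0800  ⇒  S_min = 21913/2000 m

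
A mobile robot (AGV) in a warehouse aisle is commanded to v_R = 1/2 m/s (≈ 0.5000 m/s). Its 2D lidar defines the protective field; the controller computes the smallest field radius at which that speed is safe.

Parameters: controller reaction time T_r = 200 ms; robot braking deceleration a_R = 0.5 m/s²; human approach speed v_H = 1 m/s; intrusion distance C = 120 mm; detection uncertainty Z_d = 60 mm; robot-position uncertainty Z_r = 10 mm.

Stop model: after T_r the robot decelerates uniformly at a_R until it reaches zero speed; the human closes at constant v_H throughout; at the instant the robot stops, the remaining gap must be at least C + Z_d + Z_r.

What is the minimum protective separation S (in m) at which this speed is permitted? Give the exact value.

stop time T_s = (1/2)/(1/2) = 1.0000 s
reaction-phase robot travel = 0.5000·0.2000 = 0.1000 m
braking distance = 0.5000²/(2·0.5000) = 0.2500 m
human closes 1.0000·1.2000 = 1.2000 m
margins: 0.1200+0.0600+0.0100 = 0.1900 m
S_min ≈ 0.1000+0.2500+1.2000+0.1900  ⇒  S_min = 87/50 m

S_min = 87/50 m = 1.7400 m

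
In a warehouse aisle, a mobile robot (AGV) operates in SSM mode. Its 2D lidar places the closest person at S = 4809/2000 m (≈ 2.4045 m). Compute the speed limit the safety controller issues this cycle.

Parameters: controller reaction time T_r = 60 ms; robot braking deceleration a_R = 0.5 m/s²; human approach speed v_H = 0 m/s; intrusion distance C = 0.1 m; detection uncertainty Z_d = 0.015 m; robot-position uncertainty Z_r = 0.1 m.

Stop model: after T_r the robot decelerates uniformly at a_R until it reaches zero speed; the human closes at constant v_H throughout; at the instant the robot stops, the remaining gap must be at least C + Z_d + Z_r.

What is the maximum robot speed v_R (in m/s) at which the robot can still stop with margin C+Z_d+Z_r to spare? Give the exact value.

v_R_max = 29/20 m/s = 1.4500 m/s

collect terms ⇒ (1)·v_R² + (3/50)·v_R + (-4379/2000) = 0
  disc = (3/50)² − 4·(1)·(-4379/2000) = 5476/625 ; √disc = 74/25
  v_R = (−(3/50) + 74/25) / (2·(1)) = 29/20 m/s
check:
T_s = v_R/a_R = (29/20)/(1/2) = 2.9000 s
reaction-phase robot travel = 1.4500·0.0600 = 0.0870 m
robot covers 1.4500·2.9000 − ½·0.5000·2.9000² = 2.1025 m while stopping
human closes 0.0000·2.9600 = 0.0000 m
margins: 0.1000+0.0150+0.1000 = 0.2150 m
sum ≈ 0.0870+2.1025+0.0000+0.2150 ≈ 2.4045 m = S ✓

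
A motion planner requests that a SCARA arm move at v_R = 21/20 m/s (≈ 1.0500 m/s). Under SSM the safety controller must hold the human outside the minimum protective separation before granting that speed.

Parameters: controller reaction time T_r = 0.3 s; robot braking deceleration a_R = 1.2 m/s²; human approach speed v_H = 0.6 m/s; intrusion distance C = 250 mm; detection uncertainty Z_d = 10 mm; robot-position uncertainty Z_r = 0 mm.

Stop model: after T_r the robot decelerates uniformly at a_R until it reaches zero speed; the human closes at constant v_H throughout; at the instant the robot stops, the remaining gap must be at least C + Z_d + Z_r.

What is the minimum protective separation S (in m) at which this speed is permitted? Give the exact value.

S_min = 2783/1600 m = 1.7394 m

T_s = v_R/a_R = (21/20)/(6/5) = 0.8750 s
robot in T_r: 1.0500·0.3000 = 0.3150 m
robot under decel: 1.0500²/(2·1.2000) = 0.4594 m
human closes 0.6000·1.1750 = 0.7050 m
margins: 0.2500+0.0100+0.0000 = 0.2600 m
S_min ≈ 0.3150+0.4594+0.7050+0.2600  ⇒  S_min = 2783/1600 m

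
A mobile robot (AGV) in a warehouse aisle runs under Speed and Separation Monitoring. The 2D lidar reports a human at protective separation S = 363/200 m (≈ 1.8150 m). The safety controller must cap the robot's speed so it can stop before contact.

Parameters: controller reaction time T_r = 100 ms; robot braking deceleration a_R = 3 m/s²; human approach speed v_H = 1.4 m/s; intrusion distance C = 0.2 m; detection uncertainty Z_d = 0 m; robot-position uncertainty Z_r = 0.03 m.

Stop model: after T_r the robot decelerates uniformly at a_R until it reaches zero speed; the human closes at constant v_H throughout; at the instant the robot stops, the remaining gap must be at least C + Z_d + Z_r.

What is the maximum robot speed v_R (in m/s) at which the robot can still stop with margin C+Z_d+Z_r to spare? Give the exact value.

collect terms ⇒ (1/6)·v_R² + (17/30)·v_R + (-289/200) = 0
  disc = (17/30)² − 4·(1/6)·(-289/200) = 289/225 ; √disc = 17/15
  v_R = (−(17/30) + 17/15) / (2·(1/6)) = 17/10 m/s
check:
braking lasts T_s = (17/10)/3 = 0.5667 s
robot covers v_R·T_r = 1.7000·0.1000 = 0.1700 m before braking
robot covers 1.7000·0.5667 − ½·3.0000·0.5667² = 0.4817 m while stopping
human over T_r+T_s: 1.4000·(0.1000+0.5667) = 0.9333 m
residual clearance needed = 0.2000+0.0000+0.0300 = 0.2300 m
sum ≈ 0.1700+0.4817+0.9333+0.2300 ≈ 1.8150 m = S ✓

v_R_max = 17/10 m/s = 1.7000 m/s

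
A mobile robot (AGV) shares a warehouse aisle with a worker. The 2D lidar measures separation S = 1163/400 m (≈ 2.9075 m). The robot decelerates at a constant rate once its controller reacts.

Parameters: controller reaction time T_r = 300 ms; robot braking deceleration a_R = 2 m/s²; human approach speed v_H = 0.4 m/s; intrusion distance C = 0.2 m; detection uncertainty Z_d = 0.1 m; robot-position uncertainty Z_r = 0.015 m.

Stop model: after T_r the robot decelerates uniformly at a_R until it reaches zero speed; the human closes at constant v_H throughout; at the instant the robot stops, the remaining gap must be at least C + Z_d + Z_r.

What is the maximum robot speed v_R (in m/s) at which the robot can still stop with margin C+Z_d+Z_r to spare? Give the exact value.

v_R_max = 23/10 m/s = 2.3000 m/s

quadratic (1/4)·v² + (1/2)·v + (-989/400) = 0
  disc = (1/2)² − 4·(1/4)·(-989/400) = 1089/400 ; √disc = 33/20
  v_R = (−(1/2) + 33/20) / (2·(1/4)) = 23/10 m/s
check:
braking lasts T_s = (23/10)/2 = 1.1500 s
reaction-phase robot travel = 2.3000·0.3000 = 0.6900 m
braking distance = 2.3000²/(2·2.0000) = 1.3225 m
human over T_r+T_s: 0.4000·(0.3000+1.1500) = 0.5800 m
residual clearance needed = 0.2000+0.1000+0.0150 = 0.3150 m
sum ≈ 0.6900+1.3225+0.5800+0.3150 ≈ 2.9075 m = S ✓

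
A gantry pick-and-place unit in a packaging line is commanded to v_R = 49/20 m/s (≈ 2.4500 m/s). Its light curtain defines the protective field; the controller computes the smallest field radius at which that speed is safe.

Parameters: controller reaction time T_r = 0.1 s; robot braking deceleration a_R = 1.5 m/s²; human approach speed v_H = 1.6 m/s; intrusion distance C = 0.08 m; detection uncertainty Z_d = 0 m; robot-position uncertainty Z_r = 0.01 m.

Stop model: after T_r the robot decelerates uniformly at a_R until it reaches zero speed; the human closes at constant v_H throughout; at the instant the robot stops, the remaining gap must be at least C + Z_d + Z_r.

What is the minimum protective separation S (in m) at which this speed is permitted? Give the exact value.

T_s = v_R/a_R = (49/20)/(3/2) = 1.6333 s
reaction-phase robot travel = 2.4500·0.1000 = 0.2450 m
robot covers 2.4500·1.6333 − ½·1.5000·1.6333² = 2.0008 m while stopping
human closes 1.6000·1.7333 = 2.7733 m
C+Z_d+Z_r = 0.0800+0.0000+0.0100 = 0.0900 m
S_min ≈ 0.2450+2.0008+2.7733+0.0900  ⇒  S_min = 6131/1200 m

S_min = 6131/1200 m = 5.1092 m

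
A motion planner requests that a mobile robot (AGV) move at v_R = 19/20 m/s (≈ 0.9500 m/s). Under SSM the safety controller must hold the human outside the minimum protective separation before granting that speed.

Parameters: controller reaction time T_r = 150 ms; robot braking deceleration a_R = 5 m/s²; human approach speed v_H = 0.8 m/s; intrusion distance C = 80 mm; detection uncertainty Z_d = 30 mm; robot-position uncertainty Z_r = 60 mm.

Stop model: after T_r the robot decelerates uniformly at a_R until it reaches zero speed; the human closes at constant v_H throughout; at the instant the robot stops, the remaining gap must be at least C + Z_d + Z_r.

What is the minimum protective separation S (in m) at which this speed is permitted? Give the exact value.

stop time T_s = (19/20)/5 = 0.1900 s
robot covers v_R·T_r = 0.9500·0.1500 = 0.1425 m before braking
robot covers 0.9500·0.1900 − ½·5.0000·0.1900² = 0.0902 m while stopping
person approaches 0.8000·(0.1500+0.1900) = 0.2720 m
margins: 0.0800+0.0300+0.0600 = 0.1700 m
S_min ≈ 0.1425+0.0902+0.2720+0.1700  ⇒  S_min = 2699/4000 m

S_min = 2699/4000 m = 0.6747 m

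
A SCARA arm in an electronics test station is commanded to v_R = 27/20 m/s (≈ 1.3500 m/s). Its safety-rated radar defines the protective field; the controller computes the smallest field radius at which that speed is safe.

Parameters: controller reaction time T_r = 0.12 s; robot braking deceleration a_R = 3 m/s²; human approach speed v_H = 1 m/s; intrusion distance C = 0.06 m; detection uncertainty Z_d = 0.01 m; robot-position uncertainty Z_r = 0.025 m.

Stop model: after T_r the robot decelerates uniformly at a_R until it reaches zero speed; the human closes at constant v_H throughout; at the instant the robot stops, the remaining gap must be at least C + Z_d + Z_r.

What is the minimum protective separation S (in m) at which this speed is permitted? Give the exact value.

S_min = 4523/4000 m = 1.1307 m

stop time T_s = (27/20)/3 = 0.4500 s
robot covers v_R·T_r = 1.3500·0.1200 = 0.1620 m before braking
braking distance = 1.3500²/(2·3.0000) = 0.3038 m
human closes 1.0000·0.5700 = 0.5700 m
margins: 0.0600+0.0100+0.0250 = 0.0950 m
S_min ≈ 0.1620+0.3038+0.5700+0.0950  ⇒  S_min = 4523/4000 m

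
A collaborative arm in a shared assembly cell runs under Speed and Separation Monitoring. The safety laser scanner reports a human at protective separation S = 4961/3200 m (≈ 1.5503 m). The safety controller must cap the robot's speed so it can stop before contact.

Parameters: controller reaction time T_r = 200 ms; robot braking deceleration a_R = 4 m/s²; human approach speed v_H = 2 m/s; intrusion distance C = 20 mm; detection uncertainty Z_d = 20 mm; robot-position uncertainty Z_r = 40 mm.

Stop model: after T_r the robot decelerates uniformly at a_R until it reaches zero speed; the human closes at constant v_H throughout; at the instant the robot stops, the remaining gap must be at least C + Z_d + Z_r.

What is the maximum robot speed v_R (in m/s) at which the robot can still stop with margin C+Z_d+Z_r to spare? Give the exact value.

quadratic (1/8)·v² + (7/10)·v + (-137/128) = 0
  disc = (7/10)² − 4·(1/8)·(-137/128) = 6561/6400 ; √disc = 81/80
  v_R = (−(7/10) + 81/80) / (2·(1/8)) = 5/4 m/s
check:
T_s = v_R/a_R = (5/4)/4 = 0.3125 s
robot covers v_R·T_r = 1.2500·0.2000 = 0.2500 m before braking
robot covers 1.2500·0.3125 − ½·4.0000·0.3125² = 0.1953 m while stopping
human closes 2.0000·0.5125 = 1.0250 m
residual clearance needed = 0.0200+0.0200+0.0400 = 0.0800 m
sum ≈ 0.2500+0.1953+1.0250+0.0800 ≈ 1.5503 m = S ✓

v_R_max = 5/4 m/s = 1.2500 m/s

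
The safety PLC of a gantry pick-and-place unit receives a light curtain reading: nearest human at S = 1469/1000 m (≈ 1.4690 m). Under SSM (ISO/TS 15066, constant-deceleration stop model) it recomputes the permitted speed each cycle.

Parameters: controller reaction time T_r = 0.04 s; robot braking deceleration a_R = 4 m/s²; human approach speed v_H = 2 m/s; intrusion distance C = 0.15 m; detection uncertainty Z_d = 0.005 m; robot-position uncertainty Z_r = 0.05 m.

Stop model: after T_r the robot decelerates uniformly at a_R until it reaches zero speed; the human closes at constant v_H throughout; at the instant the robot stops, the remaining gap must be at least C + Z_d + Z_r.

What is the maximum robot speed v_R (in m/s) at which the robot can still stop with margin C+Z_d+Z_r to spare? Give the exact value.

v_R_max = 8/5 m/s = 1.6000 m/s

collect terms ⇒ (1/8)·v_R² + (27/50)·v_R + (-148/125) = 0
  disc = (27/50)² − 4·(1/8)·(-148/125) = 2209/2500 ; √disc = 47/50
  v_R = (−(27/50) + 47/50) / (2·(1/8)) = 8/5 m/s
check:
stop time T_s = (8/5)/4 = 0.4000 s
robot in T_r: 1.6000·0.0400 = 0.0640 m
robot under decel: 1.6000²/(2·4.0000) = 0.3200 m
human closes 2.0000·0.4400 = 0.8800 m
C+Z_d+Z_r = 0.1500+0.0050+0.0500 = 0.2050 m
sum ≈ 0.0640+0.3200+0.8800+0.2050 ≈ 1.4690 m = S ✓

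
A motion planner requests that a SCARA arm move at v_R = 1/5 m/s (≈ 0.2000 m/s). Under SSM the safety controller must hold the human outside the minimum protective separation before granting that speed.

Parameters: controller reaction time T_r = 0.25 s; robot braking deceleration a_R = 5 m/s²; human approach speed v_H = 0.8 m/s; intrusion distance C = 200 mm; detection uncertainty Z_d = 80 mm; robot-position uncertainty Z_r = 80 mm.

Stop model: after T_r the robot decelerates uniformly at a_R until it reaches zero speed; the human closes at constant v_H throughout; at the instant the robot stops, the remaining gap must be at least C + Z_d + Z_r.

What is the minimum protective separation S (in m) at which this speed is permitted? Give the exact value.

S_min = 323/500 m = 0.6460 m

stop time T_s = (1/5)/5 = 0.0400 s
reaction-phase robot travel = 0.2000·0.2500 = 0.0500 m
robot covers 0.2000·0.0400 − ½·5.0000·0.0400² = 0.0040 m while stopping
person approaches 0.8000·(0.2500+0.0400) = 0.2320 m
margins: 0.2000+0.0800+0.0800 = 0.3600 m
S_min ≈ 0.0500+0.0040+0.2320+0.3600  ⇒  S_min = 323/500 m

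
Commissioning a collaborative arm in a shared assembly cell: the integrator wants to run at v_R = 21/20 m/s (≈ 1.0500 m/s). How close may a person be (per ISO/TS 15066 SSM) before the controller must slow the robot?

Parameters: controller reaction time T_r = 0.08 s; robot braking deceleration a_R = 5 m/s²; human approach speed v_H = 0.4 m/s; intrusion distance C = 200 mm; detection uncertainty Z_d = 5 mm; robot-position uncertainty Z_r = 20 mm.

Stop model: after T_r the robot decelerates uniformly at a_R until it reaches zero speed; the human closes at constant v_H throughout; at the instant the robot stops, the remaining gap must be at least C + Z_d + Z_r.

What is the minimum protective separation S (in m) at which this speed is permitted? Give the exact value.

stop time T_s = (21/20)/5 = 0.2100 s
robot covers v_R·T_r = 1.0500·0.0800 = 0.0840 m before braking
braking distance = 1.0500²/(2·5.0000) = 0.1103 m
human over T_r+T_s: 0.4000·(0.0800+0.2100) = 0.1160 m
residual clearance needed = 0.2000+0.0050+0.0200 = 0.2250 m
S_min ≈ 0.0840+0.1103+0.1160+0.2250  ⇒  S_min = 2141/4000 m

S_min = 2141/4000 m = 0.5353 m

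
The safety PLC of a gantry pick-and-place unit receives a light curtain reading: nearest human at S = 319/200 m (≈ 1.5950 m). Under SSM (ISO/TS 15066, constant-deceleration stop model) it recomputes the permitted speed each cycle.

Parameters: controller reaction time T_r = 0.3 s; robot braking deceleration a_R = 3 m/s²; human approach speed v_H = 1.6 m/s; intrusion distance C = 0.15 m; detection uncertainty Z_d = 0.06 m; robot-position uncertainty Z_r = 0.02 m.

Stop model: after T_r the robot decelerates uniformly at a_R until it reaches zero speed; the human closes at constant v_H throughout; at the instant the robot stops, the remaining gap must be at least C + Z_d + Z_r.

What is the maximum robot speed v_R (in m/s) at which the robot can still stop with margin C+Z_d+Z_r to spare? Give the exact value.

quadratic (1/6)·v² + (5/6)·v + (-177/200) = 0
  disc = (5/6)² − 4·(1/6)·(-177/200) = 289/225 ; √disc = 17/15
  v_R = (−(5/6) + 17/15) / (2·(1/6)) = 9/10 m/s
check:
T_s = v_R/a_R = (9/10)/3 = 0.3000 s
reaction-phase robot travel = 0.9000·0.3000 = 0.2700 m
robot under decel: 0.9000²/(2·3.0000) = 0.1350 m
human closes 1.6000·0.6000 = 0.9600 m
residual clearance needed = 0.1500+0.0600+0.0200 = 0.2300 m
sum ≈ 0.2700+0.1350+0.9600+0.2300 ≈ 1.5950 m = S ✓

v_R_max = 9/10 m/s = 0.9000 m/s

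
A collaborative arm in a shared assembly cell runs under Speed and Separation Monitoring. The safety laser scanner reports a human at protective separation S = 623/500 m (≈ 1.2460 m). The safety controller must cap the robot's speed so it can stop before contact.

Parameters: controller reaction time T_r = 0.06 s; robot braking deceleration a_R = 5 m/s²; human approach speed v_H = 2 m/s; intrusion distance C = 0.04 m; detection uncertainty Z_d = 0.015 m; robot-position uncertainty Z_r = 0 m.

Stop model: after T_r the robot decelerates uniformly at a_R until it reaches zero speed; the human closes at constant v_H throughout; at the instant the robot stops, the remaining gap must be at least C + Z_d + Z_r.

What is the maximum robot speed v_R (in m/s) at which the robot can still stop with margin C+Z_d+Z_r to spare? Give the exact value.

quadratic (1/10)·v² + (23/50)·v + (-1071/1000) = 0
  disc = (23/50)² − 4·(1/10)·(-1071/1000) = 16/25 ; √disc = 4/5
  v_R = (−(23/50) + 4/5) / (2·(1/10)) = 17/10 m/s
check:
braking lasts T_s = (17/10)/5 = 0.3400 s
robot covers v_R·T_r = 1.7000·0.0600 = 0.1020 m before braking
robot covers 1.7000·0.3400 − ½·5.0000·0.3400² = 0.2890 m while stopping
human closes 2.0000·0.4000 = 0.8000 m
C+Z_d+Z_r = 0.0400+0.0150+0.0000 = 0.0550 m
sum ≈ 0.1020+0.2890+0.8000+0.0550 ≈ 1.2460 m = S ✓

v_R_max = 17/10 m/s = 1.7000 m/s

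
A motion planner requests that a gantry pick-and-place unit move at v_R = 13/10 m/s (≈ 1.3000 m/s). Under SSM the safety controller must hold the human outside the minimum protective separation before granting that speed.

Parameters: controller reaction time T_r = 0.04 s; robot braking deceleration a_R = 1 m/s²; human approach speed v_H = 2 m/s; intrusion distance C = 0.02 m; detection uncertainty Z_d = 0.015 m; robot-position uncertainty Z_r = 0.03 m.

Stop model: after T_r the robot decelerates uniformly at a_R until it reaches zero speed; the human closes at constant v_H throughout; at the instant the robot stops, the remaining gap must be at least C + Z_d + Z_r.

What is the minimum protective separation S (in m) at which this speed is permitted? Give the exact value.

S_min = 1821/500 m = 3.6420 m

braking lasts T_s = (13/10)/1 = 1.3000 s
reaction-phase robot travel = 1.3000·0.0400 = 0.0520 m
robot under decel: 1.3000²/(2·1.0000) = 0.8450 m
person approaches 2.0000·(0.0400+1.3000) = 2.6800 m
C+Z_d+Z_r = 0.0200+0.0150+0.0300 = 0.0650 m
S_min ≈ 0.0520+0.8450+2.6800+0.0650  ⇒  S_min = 1821/500 m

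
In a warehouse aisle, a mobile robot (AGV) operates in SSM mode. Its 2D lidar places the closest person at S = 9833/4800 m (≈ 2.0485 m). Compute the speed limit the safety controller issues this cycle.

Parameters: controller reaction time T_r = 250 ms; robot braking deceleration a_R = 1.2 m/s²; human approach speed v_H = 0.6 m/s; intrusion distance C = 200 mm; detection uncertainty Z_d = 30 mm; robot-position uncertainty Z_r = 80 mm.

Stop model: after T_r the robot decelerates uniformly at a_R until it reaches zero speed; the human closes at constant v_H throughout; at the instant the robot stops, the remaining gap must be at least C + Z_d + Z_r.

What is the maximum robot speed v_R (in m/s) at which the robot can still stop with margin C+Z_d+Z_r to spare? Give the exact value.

collect terms ⇒ (5/12)·v_R² + (3/4)·v_R + (-305/192) = 0
  disc = (3/4)² − 4·(5/12)·(-305/192) = 1849/576 ; √disc = 43/24
  v_R = (−(3/4) + 43/24) / (2·(5/12)) = 5/4 m/s
check:
stop time T_s = (5/4)/(6/5) = 1.0417 s
reaction-phase robot travel = 1.2500·0.2500 = 0.3125 m
braking distance = 1.2500²/(2·1.2000) = 0.6510 m
person approaches 0.6000·(0.2500+1.0417) = 0.7750 m
margins: 0.2000+0.0300+0.0800 = 0.3100 m
sum ≈ 0.3125+0.6510+0.7750+0.3100 ≈ 2.0485 m = S ✓

v_R_max = 5/4 m/s = 1.2500 m/s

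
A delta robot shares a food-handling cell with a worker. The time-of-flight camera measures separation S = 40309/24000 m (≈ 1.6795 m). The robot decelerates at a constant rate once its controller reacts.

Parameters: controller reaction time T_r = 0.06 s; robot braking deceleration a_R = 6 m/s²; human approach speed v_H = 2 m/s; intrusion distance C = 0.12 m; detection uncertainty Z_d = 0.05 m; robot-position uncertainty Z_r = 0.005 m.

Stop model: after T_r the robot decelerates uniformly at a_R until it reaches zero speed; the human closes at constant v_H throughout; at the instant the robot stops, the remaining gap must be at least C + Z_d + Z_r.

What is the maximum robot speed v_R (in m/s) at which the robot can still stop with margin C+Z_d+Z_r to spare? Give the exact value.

at the boundary: (1/12)·v² + (59/150)·v + (-33229/24000) = 0
  disc = (59/150)² − 4·(1/12)·(-33229/24000) = 24649/40000 ; √disc = 157/200
  v_R = (−(59/150) + 157/200) / (2·(1/12)) = 47/20 m/s
check:
braking lasts T_s = (47/20)/6 = 0.3917 s
robot in T_r: 2.3500·0.0600 = 0.1410 m
robot under decel: 2.3500²/(2·6.0000) = 0.4602 m
human closes 2.0000·0.4517 = 0.9033 m
residual clearance needed = 0.1200+0.0500+0.0050 = 0.1750 m
sum ≈ 0.1410+0.4602+0.9033+0.1750 ≈ 1.6795 m = S ✓

v_R_max = 47/20 m/s = 2.3500 m/s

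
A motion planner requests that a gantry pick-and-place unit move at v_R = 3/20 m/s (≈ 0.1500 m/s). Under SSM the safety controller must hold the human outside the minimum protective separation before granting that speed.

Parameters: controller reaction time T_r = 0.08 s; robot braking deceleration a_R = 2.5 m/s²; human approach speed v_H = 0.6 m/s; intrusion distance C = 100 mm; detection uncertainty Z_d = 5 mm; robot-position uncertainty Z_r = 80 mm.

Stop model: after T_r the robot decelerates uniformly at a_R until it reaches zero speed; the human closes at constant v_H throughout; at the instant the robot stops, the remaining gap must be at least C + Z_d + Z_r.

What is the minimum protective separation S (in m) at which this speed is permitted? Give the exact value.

S_min = 571/2000 m = 0.2855 m

stop time T_s = (3/20)/(5/2) = 0.0600 s
robot in T_r: 0.1500·0.0800 = 0.0120 m
robot covers 0.1500·0.0600 − ½·2.5000·0.0600² = 0.0045 m while stopping
person approaches 0.6000·(0.0800+0.0600) = 0.0840 m
residual clearance needed = 0.1000+0.0050+0.0800 = 0.1850 m
S_min ≈ 0.0120+0.0045+0.0840+0.1850  ⇒  S_min = 571/2000 m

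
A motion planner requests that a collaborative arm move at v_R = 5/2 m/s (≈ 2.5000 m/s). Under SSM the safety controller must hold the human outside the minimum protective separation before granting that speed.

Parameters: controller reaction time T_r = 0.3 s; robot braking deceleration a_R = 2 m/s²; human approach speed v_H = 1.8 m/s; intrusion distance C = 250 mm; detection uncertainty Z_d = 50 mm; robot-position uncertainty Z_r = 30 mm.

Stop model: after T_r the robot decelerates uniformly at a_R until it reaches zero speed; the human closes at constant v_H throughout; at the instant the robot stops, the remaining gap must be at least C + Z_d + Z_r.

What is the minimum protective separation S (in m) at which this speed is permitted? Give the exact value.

S_min = 2173/400 m = 5.4325 m

stop time T_s = (5/2)/2 = 1.2500 s
robot in T_r: 2.5000·0.3000 = 0.7500 m
robot covers 2.5000·1.2500 − ½·2.0000·1.2500² = 1.5625 m while stopping
human over T_r+T_s: 1.8000·(0.3000+1.2500) = 2.7900 m
C+Z_d+Z_r = 0.2500+0.0500+0.0300 = 0.3300 m
S_min ≈ 0.7500+1.5625+2.7900+0.3300  ⇒  S_min = 2173/400 m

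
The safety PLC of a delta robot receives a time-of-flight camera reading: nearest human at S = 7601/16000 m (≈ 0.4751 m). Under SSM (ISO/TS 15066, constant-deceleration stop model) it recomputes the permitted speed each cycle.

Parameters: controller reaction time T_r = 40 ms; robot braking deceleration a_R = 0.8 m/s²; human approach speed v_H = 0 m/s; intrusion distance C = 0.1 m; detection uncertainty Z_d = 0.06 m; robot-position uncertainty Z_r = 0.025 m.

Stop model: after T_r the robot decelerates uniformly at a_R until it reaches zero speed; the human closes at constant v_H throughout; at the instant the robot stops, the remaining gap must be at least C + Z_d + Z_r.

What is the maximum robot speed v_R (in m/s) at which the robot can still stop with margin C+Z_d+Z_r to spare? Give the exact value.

v_R_max = 13/20 m/s = 0.6500 m/s

quadratic (5/8)·v² + (1/25)·v + (-4641/16000) = 0
  disc = (1/25)² − 4·(5/8)·(-4641/16000) = 116281/160000 ; √disc = 341/400
  v_R = (−(1/25) + 341/400) / (2·(5/8)) = 13/20 m/s
check:
T_s = v_R/a_R = (13/20)/(4/5) = 0.8125 s
robot covers v_R·T_r = 0.6500·0.0400 = 0.0260 m before braking
braking distance = 0.6500²/(2·0.8000) = 0.2641 m
human closes 0.0000·0.8525 = 0.0000 m
C+Z_d+Z_r = 0.1000+0.0600+0.0250 = 0.1850 m
sum ≈ 0.0260+0.2641+0.0000+0.1850 ≈ 0.4751 m = S ✓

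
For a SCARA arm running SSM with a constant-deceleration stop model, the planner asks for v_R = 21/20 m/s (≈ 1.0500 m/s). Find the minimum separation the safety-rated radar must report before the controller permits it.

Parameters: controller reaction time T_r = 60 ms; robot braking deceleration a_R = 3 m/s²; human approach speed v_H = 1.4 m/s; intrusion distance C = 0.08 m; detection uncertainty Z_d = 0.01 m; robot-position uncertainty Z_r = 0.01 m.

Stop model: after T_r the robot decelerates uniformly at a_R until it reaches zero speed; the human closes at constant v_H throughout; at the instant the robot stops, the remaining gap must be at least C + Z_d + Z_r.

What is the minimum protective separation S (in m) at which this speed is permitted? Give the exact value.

S_min = 3683/4000 m = 0.9207 m

braking lasts T_s = (21/20)/3 = 0.3500 s
reaction-phase robot travel = 1.0500·0.0600 = 0.0630 m
robot covers 1.0500·0.3500 − ½·3.0000·0.3500² = 0.1837 m while stopping
human over T_r+T_s: 1.4000·(0.0600+0.3500) = 0.5740 m
margins: 0.0800+0.0100+0.0100 = 0.1000 m
S_min ≈ 0.0630+0.1837+0.5740+0.1000  ⇒  S_min = 3683/4000 m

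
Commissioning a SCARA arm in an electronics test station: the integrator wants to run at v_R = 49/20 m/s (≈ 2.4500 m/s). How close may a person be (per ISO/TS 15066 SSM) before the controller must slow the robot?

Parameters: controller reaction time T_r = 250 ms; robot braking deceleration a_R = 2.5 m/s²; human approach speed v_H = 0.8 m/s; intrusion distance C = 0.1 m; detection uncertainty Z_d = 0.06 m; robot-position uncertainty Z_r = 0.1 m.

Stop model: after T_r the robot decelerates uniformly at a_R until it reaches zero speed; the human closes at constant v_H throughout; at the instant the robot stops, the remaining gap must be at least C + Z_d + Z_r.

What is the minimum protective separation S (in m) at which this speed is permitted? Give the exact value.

braking lasts T_s = (49/20)/(5/2) = 0.9800 s
reaction-phase robot travel = 2.4500·0.2500 = 0.6125 m
robot covers 2.4500·0.9800 − ½·2.5000·0.9800² = 1.2005 m while stopping
person approaches 0.8000·(0.2500+0.9800) = 0.9840 m
residual clearance needed = 0.1000+0.0600+0.1000 = 0.2600 m
S_min ≈ 0.6125+1.2005+0.9840+0.2600  ⇒  S_min = 3057/1000 m

S_min = 3057/1000 m = 3.0570 m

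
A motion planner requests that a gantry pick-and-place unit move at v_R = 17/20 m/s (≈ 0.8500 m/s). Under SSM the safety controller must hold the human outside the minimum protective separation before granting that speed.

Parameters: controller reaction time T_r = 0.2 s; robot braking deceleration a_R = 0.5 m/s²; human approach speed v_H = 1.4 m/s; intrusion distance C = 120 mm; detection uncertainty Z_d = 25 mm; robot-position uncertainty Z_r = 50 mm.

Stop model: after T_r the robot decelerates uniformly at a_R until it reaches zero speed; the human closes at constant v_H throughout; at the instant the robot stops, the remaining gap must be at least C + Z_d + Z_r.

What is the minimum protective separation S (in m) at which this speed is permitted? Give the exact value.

S_min = 1499/400 m = 3.7475 m

T_s = v_R/a_R = (17/20)/(1/2) = 1.7000 s
robot in T_r: 0.8500·0.2000 = 0.1700 m
braking distance = 0.8500²/(2·0.5000) = 0.7225 m
human over T_r+T_s: 1.4000·(0.2000+1.7000) = 2.6600 m
margins: 0.1200+0.0250+0.0500 = 0.1950 m
S_min ≈ 0.1700+0.7225+2.6600+0.1950  ⇒  S_min = 1499/400 m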